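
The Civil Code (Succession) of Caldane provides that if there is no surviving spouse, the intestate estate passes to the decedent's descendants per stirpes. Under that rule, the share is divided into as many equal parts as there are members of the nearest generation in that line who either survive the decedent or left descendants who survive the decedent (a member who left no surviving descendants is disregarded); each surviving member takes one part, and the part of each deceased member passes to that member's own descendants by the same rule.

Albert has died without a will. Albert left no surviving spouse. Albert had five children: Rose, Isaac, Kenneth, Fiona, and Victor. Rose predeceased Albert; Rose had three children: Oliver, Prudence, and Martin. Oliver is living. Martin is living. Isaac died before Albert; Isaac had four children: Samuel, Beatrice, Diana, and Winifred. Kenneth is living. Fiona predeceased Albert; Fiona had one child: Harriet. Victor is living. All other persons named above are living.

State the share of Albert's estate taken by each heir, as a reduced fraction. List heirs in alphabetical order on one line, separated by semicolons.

There is no surviving spouse, so the entire estate passes to Albert's descendants per stirpes.
The estate is divided into 5 equal shares of 1/5 among Rose, Isaac, Kenneth, Fiona, Victor.
Rose predeceased; the 1/5 allotted to Rose's branch passes to Rose's issue by representation.
The 1/5 is divided into 3 equal shares of 1/15 among Oliver, Prudence, Martin.
Oliver is living and takes 1/15.
Prudence is living and takes 1/15.
Martin is living and takes 1/15.
Isaac predeceased; the 1/5 allotted to Isaac's branch passes to Isaac's issue by representation.
The 1/5 is divided into 4 equal shares of 1/20 among Samuel, Beatrice, Diana, Winifred.
Samuel is living and takes 1/20.
Beatrice is living and takes 1/20.
Diana is living and takes 1/20.
Winifred is living and takes 1/20.
Kenneth is living and takes 1/5.
Fiona predeceased; the 1/5 allotted to Fiona's branch passes to Fiona's issue by representation.
Harriet is the sole taker at this level and receives the full 1/5.
Victor is living and takes 1/5.

Beatrice 1/20; Diana 1/20; Harriet 1/5; Kenneth 1/5; Martin 1/15; Oliver 1/15; Prudence 1/15; Samuel 1/20; Victor 1/5; Winifred 1/20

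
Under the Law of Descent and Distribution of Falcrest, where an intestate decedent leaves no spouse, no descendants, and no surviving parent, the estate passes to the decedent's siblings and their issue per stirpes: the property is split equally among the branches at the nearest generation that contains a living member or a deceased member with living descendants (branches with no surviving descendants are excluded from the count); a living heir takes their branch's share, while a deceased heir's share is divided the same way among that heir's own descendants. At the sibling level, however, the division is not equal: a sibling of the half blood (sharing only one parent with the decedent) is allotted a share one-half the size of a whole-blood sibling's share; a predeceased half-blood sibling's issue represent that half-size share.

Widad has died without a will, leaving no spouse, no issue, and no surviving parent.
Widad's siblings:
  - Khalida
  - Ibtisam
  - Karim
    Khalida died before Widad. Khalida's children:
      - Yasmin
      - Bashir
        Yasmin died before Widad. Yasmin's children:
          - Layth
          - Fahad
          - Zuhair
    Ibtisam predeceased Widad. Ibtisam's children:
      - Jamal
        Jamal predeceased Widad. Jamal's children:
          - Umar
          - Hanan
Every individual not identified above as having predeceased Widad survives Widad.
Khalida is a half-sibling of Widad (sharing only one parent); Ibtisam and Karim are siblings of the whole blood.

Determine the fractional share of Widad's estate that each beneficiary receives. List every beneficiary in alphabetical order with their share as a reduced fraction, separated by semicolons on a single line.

No spouse, descendants, or parent survives, so the estate passes to Widad's siblings per stirpes.
Half-blood siblings count for one-half the weight of whole-blood siblings at the initial division.
Dividing 1 in proportion to weights (total weight 5/2): Khalida (weight 1/2) → 1/5; Ibtisam (weight 1) → 2/5; Karim (weight 1) → 2/5.
Khalida predeceased; the 1/5 allotted to Khalida's branch passes to Khalida's issue by representation.
The 1/5 is divided into 2 equal shares of 1/10 among Yasmin, Bashir.
Yasmin predeceased; the 1/10 allotted to Yasmin's branch passes to Yasmin's issue by representation.
The 1/10 is divided into 3 equal shares of 1/30 among Layth, Fahad, Zuhair.
Layth is living and takes 1/30.
Fahad is living and takes 1/30.
Zuhair is living and takes 1/30.
Bashir is living and takes 1/10.
Ibtisam predeceased; the 2/5 allotted to Ibtisam's branch passes to Ibtisam's issue by representation.
Jamal's line is the sole branch at this level, so the full 2/5 passes to Jamal's issue by representation.
The 2/5 is divided into 2 equal shares of 1/5 among Umar, Hanan.
Umar is living and takes 1/5.
Hanan is living and takes 1/5.
Karim is living and takes 2/5.

Bashir 1/10; Fahad 1/30; Hanan 1/5; Karim 2/5; Layth 1/30; Umar 1/5; Zuhair 1/30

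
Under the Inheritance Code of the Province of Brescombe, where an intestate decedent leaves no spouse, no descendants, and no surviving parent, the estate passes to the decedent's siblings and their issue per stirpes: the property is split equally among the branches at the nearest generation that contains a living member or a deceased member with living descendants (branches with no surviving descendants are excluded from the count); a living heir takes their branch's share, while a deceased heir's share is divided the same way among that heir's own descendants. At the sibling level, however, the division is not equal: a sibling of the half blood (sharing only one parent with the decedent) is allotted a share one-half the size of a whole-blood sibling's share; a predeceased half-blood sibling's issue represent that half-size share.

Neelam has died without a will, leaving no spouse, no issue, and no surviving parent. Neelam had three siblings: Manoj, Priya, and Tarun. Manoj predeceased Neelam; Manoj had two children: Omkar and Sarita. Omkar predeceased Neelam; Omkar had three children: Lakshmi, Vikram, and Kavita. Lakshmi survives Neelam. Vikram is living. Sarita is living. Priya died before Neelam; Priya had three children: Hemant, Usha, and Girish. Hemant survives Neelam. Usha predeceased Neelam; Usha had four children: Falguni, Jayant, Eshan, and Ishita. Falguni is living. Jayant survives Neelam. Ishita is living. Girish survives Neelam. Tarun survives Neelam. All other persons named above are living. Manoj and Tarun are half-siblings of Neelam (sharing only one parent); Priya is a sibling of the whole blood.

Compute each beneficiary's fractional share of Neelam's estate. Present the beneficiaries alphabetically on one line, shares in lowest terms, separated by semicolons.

Eshan 1/24; Falguni 1/24; Girish 1/6; Hemant 1/6; Ishita 1/24; Jayant 1/24; Kavita 1/24; Lakshmi 1/24; Sarita 1/8; Tarun 1/4; Vikram 1/24

No spouse, descendants, or parent survives, so the estate passes to Neelam's siblings per stirpes.
Half-blood siblings count for one-half the weight of whole-blood siblings at the initial division.
Dividing 1 in proportion to weights (total weight 2): Manoj (weight 1/2) → 1/4; Priya (weight 1) → 1/2; Tarun (weight 1/2) → 1/4.
Manoj predeceased; the 1/4 allotted to Manoj's branch passes to Manoj's issue by representation.
The 1/4 is divided into 2 equal shares of 1/8 among Omkar, Sarita.
Omkar predeceased; the 1/8 allotted to Omkar's branch passes to Omkar's issue by representation.
The 1/8 is divided into 3 equal shares of 1/24 among Lakshmi, Vikram, Kavita.
Lakshmi is living and takes 1/24.
Vikram is living and takes 1/24.
Kavita is living and takes 1/24.
Sarita is living and takes 1/8.
Priya predeceased; the 1/2 allotted to Priya's branch passes to Priya's issue by representation.
The 1/2 is divided into 3 equal shares of 1/6 among Hemant, Usha, Girish.
Hemant is living and takes 1/6.
Usha predeceased; the 1/6 allotted to Usha's branch passes to Usha's issue by representation.
The 1/6 is divided into 4 equal shares of 1/24 among Falguni, Jayant, Eshan, Ishita.
Falguni is living and takes 1/24.
Jayant is living and takes 1/24.
Eshan is living and takes 1/24.
Ishita is living and takes 1/24.
Girish is living and takes 1/6.
Tarun is living and takes 1/4.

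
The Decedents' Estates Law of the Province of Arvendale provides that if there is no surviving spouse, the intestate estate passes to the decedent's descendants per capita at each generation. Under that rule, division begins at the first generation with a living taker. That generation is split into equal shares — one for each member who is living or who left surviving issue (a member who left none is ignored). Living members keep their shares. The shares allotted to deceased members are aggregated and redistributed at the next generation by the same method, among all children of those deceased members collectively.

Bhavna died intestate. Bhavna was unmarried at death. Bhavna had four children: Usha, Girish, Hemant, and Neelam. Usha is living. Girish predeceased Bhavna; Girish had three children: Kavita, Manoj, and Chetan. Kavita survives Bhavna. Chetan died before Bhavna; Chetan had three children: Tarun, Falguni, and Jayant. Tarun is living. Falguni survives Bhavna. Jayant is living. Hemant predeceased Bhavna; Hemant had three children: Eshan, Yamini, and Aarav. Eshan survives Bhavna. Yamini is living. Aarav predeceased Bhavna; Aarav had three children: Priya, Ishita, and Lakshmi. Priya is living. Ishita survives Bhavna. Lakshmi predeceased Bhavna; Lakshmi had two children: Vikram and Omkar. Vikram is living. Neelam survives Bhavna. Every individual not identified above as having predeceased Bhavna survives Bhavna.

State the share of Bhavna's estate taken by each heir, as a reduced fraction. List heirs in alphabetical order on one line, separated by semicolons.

There is no surviving spouse, so the entire estate passes to Bhavna's descendants per capita at each generation.
At generation 1 (Usha, Girish, Hemant, Neelam) there are 4 shares of (1)/4 = 1/4 each.
Living: Usha and Neelam — each takes 1/4.
Deceased: Girish and Hemant. Their combined 1/2 is pooled and carried to generation 2.
At generation 2 (Kavita, Manoj, Chetan, Eshan, Yamini, Aarav) there are 6 shares of (1/2)/6 = 1/12 each.
Living: Kavita, Manoj, Eshan, and Yamini — each takes 1/12.
Deceased: Chetan and Aarav. Their combined 1/6 is pooled and carried to generation 3.
At generation 3 (Tarun, Falguni, Jayant, Priya, Ishita, Lakshmi) there are 6 shares of (1/6)/6 = 1/36 each.
Living: Tarun, Falguni, Jayant, Priya, and Ishita — each takes 1/36.
Deceased: Lakshmi. That 1/36 share is carried to generation 4.
At generation 4 (Vikram, Omkar) there are 2 shares of (1/36)/2 = 1/72 each.
Living: Vikram and Omkar — each takes 1/72.

Eshan 1/12; Falguni 1/36; Ishita 1/36; Jayant 1/36; Kavita 1/12; Manoj 1/12; Neelam 1/4; Omkar 1/72; Priya 1/36; Tarun 1/36; Usha 1/4; Vikram 1/72; Yamini 1/12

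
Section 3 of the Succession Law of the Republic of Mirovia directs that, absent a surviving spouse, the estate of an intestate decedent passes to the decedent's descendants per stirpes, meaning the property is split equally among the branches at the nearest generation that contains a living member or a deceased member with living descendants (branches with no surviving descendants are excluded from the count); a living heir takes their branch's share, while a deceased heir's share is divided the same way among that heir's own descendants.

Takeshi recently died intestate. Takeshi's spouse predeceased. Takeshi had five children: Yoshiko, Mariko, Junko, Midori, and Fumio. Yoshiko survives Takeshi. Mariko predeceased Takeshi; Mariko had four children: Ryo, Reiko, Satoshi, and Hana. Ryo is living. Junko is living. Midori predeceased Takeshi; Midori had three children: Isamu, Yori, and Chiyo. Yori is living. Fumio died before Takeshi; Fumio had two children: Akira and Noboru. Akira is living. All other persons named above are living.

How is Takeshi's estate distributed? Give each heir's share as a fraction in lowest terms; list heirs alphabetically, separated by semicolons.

There is no surviving spouse, so the entire estate passes to Takeshi's descendants per stirpes.
The estate is divided into 5 equal shares of 1/5 among Yoshiko, Mariko, Junko, Midori, Fumio.
Yoshiko is living and takes 1/5.
Mariko predeceased; the 1/5 allotted to Mariko's branch passes to Mariko's issue by representation.
The 1/5 is divided into 4 equal shares of 1/20 among Ryo, Reiko, Satoshi, Hana.
Ryo is living and takes 1/20.
Reiko is living and takes 1/20.
Satoshi is living and takes 1/20.
Hana is living and takes 1/20.
Junko is living and takes 1/5.
Midori predeceased; the 1/5 allotted to Midori's branch passes to Midori's issue by representation.
The 1/5 is divided into 3 equal shares of 1/15 among Isamu, Yori, Chiyo.
Isamu is living and takes 1/15.
Yori is living and takes 1/15.
Chiyo is living and takes 1/15.
Fumio predeceased; the 1/5 allotted to Fumio's branch passes to Fumio's issue by representation.
The 1/5 is divided into 2 equal shares of 1/10 among Akira, Noboru.
Akira is living and takes 1/10.
Noboru is living and takes 1/10.

Akira 1/10; Chiyo 1/15; Hana 1/20; Isamu 1/15; Junko 1/5; Noboru 1/10; Reiko 1/20; Ryo 1/20; Satoshi 1/20; Yori 1/15; Yoshiko 1/5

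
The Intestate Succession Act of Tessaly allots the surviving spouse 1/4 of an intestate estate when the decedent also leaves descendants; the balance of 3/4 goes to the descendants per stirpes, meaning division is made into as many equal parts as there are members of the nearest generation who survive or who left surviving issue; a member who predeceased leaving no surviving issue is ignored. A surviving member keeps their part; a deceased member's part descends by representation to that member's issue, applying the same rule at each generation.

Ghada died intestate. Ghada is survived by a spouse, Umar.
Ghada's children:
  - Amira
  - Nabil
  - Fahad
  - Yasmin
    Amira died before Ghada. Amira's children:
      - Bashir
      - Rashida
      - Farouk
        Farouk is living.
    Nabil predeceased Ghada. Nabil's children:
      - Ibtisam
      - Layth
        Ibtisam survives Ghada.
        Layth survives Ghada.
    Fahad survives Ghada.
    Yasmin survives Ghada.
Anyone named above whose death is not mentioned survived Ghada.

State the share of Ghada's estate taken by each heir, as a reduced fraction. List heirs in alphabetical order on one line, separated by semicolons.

Umar, as surviving spouse, takes 1/4.
The remaining 3/4 passes to Ghada's descendants per stirpes.
The 3/4 is divided into 4 equal shares of 3/16 among Amira, Nabil, Fahad, Yasmin.
Amira predeceased; the 3/16 allotted to Amira's branch passes to Amira's issue by representation.
The 3/16 is divided into 3 equal shares of 1/16 among Bashir, Rashida, Farouk.
Bashir is living and takes 1/16.
Rashida is living and takes 1/16.
Farouk is living and takes 1/16.
Nabil predeceased; the 3/16 allotted to Nabil's branch passes to Nabil's issue by representation.
The 3/16 is divided into 2 equal shares of 3/32 among Ibtisam, Layth.
Ibtisam is living and takes 3/32.
Layth is living and takes 3/32.
Fahad is living and takes 3/16.
Yasmin is living and takes 3/16.

Bashir 1/16; Fahad 3/16; Farouk 1/16; Ibtisam 3/32; Layth 3/32; Rashida 1/16; Umar 1/4; Yasmin 3/16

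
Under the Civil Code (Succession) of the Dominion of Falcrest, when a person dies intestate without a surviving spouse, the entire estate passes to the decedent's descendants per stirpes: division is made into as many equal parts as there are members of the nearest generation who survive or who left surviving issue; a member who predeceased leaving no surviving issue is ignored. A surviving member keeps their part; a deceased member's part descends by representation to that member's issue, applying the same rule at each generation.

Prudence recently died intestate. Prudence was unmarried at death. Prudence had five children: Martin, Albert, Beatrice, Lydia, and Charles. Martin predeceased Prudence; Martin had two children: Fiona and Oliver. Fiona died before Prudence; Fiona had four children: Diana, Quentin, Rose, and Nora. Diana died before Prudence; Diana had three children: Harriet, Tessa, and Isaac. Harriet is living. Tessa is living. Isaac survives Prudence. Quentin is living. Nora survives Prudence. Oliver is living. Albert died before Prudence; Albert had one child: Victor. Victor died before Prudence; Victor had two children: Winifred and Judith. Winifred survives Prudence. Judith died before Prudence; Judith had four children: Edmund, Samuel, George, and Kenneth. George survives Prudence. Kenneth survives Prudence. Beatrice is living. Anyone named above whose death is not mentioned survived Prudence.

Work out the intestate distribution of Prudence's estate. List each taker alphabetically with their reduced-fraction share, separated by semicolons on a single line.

There is no surviving spouse, so the entire estate passes to Prudence's descendants per stirpes.
The estate is divided into 5 equal shares of 1/5 among Martin, Albert, Beatrice, Lydia, Charles.
Martin predeceased; the 1/5 allotted to Martin's branch passes to Martin's issue by representation.
The 1/5 is divided into 2 equal shares of 1/10 among Fiona, Oliver.
Fiona predeceased; the 1/10 allotted to Fiona's branch passes to Fiona's issue by representation.
The 1/10 is divided into 4 equal shares of 1/40 among Diana, Quentin, Rose, Nora.
Diana predeceased; the 1/40 allotted to Diana's branch passes to Diana's issue by representation.
The 1/40 is divided into 3 equal shares of 1/120 among Harriet, Tessa, Isaac.
Harriet is living and takes 1/120.
Tessa is living and takes 1/120.
Isaac is living and takes 1/120.
Quentin is living and takes 1/40.
Rose is living and takes 1/40.
Nora is living and takes 1/40.
Oliver is living and takes 1/10.
Albert predeceased; the 1/5 allotted to Albert's branch passes to Albert's issue by representation.
Victor's line is the sole branch at this level, so the full 1/5 passes to Victor's issue by representation.
The 1/5 is divided into 2 equal shares of 1/10 among Winifred, Judith.
Winifred is living and takes 1/10.
Judith predeceased; the 1/10 allotted to Judith's branch passes to Judith's issue by representation.
The 1/10 is divided into 4 equal shares of 1/40 among Edmund, Samuel, George, Kenneth.
Edmund is living and takes 1/40.
Samuel is living and takes 1/40.
George is living and takes 1/40.
Kenneth is living and takes 1/40.
Beatrice is living and takes 1/5.
Lydia is living and takes 1/5.
Charles is living and takes 1/5.

Beatrice 1/5; Charles 1/5; Edmund 1/40; George 1/40; Harriet 1/120; Isaac 1/120; Kenneth 1/40; Lydia 1/5; Nora 1/40; Oliver 1/10; Quentin 1/40; Rose 1/40; Samuel 1/40; Tessa 1/120; Winifred 1/10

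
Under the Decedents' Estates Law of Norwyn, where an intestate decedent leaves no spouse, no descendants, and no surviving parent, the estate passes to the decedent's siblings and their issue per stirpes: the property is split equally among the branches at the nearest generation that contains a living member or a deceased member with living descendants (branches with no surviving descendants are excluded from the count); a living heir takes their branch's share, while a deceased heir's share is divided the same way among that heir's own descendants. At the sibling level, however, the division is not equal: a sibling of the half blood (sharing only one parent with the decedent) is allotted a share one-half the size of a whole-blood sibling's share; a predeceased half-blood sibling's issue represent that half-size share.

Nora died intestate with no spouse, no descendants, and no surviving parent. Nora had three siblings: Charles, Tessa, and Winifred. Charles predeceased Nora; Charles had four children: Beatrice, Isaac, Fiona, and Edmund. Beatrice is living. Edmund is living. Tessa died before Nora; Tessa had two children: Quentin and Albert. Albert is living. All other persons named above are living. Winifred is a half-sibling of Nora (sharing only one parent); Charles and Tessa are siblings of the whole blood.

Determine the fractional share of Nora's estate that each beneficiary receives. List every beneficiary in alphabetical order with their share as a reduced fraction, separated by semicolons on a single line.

No spouse, descendants, or parent survives, so the estate passes to Nora's siblings per stirpes.
Half-blood siblings count for one-half the weight of whole-blood siblings at the initial division.
Dividing 1 in proportion to weights (total weight 5/2): Charles (weight 1) → 2/5; Tessa (weight 1) → 2/5; Winifred (weight 1/2) → 1/5.
Charles predeceased; the 2/5 allotted to Charles's branch passes to Charles's issue by representation.
The 2/5 is divided into 4 equal shares of 1/10 among Beatrice, Isaac, Fiona, Edmund.
Beatrice is living and takes 1/10.
Isaac is living and takes 1/10.
Fiona is living and takes 1/10.
Edmund is living and takes 1/10.
Tessa predeceased; the 2/5 allotted to Tessa's branch passes to Tessa's issue by representation.
The 2/5 is divided into 2 equal shares of 1/5 among Quentin, Albert.
Quentin is living and takes 1/5.
Albert is living and takes 1/5.
Winifred is living and takes 1/5.

Albert 1/5; Beatrice 1/10; Edmund 1/10; Fiona 1/10; Isaac 1/10; Quentin 1/5; Winifred 1/5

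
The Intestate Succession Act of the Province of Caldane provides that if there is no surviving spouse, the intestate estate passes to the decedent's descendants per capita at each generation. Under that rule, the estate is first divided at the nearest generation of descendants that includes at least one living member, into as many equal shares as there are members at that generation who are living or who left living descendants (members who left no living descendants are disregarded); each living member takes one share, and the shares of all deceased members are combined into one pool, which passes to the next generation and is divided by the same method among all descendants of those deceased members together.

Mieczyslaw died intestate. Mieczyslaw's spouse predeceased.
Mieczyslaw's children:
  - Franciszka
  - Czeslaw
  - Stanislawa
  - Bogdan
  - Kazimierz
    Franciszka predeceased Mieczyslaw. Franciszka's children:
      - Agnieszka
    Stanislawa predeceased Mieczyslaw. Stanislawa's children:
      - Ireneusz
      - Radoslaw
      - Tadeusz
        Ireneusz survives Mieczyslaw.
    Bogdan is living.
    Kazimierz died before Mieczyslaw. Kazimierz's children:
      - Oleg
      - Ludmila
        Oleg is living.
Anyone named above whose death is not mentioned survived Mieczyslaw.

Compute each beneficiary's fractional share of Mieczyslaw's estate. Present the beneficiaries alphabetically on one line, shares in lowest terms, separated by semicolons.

There is no surviving spouse, so the entire estate passes to Mieczyslaw's descendants per capita at each generation.
At generation 1 (Franciszka, Czeslaw, Stanislawa, Bogdan, Kazimierz) there are 5 shares of (1)/5 = 1/5 each.
Living: Czeslaw and Bogdan — each takes 1/5.
Deceased: Franciszka, Stanislawa, and Kazimierz. Their combined 3/5 is pooled and carried to generation 2.
At generation 2 (Agnieszka, Ireneusz, Radoslaw, Tadeusz, Oleg, Ludmila) there are 6 shares of (3/5)/6 = 1/10 each.
Living: Agnieszka, Ireneusz, Radoslaw, Tadeusz, Oleg, and Ludmila — each takes 1/10.

Agnieszka 1/10; Bogdan 1/5; Czeslaw 1/5; Ireneusz 1/10; Ludmila 1/10; Oleg 1/10; Radoslaw 1/10; Tadeusz 1/10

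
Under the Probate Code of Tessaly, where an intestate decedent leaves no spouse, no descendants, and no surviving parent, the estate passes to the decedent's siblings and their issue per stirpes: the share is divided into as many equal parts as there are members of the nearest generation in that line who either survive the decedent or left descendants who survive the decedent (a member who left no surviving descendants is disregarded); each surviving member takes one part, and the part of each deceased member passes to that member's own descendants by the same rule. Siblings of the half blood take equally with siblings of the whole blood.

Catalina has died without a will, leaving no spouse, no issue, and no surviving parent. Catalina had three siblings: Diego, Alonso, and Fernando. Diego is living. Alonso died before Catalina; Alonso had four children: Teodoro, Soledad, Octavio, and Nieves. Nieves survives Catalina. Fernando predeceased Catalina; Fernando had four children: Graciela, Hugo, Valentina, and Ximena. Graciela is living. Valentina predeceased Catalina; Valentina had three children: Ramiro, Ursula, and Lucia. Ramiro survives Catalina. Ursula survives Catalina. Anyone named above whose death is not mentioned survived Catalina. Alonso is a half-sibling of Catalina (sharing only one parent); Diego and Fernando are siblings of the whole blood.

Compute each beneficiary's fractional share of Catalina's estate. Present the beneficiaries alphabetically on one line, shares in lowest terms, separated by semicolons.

No spouse, descendants, or parent survives, so the estate passes to Catalina's siblings per stirpes.
Half-blood and whole-blood siblings take equally under the stated rule.
The estate is divided into 3 equal shares of 1/3 among Diego, Alonso, Fernando.
Diego is living and takes 1/3.
Alonso predeceased; the 1/3 allotted to Alonso's branch passes to Alonso's issue by representation.
The 1/3 is divided into 4 equal shares of 1/12 among Teodoro, Soledad, Octavio, Nieves.
Teodoro is living and takes 1/12.
Soledad is living and takes 1/12.
Octavio is living and takes 1/12.
Nieves is living and takes 1/12.
Fernando predeceased; the 1/3 allotted to Fernando's branch passes to Fernando's issue by representation.
The 1/3 is divided into 4 equal shares of 1/12 among Graciela, Hugo, Valentina, Ximena.
Graciela is living and takes 1/12.
Hugo is living and takes 1/12.
Valentina predeceased; the 1/12 allotted to Valentina's branch passes to Valentina's issue by representation.
The 1/12 is divided into 3 equal shares of 1/36 among Ramiro, Ursula, Lucia.
Ramiro is living and takes 1/36.
Ursula is living and takes 1/36.
Lucia is living and takes 1/36.
Ximena is living and takes 1/12.

Diego 1/3; Graciela 1/12; Hugo 1/12; Lucia 1/36; Nieves 1/12; Octavio 1/12; Ramiro 1/36; Soledad 1/12; Teodoro 1/12; Ursula 1/36; Ximena 1/12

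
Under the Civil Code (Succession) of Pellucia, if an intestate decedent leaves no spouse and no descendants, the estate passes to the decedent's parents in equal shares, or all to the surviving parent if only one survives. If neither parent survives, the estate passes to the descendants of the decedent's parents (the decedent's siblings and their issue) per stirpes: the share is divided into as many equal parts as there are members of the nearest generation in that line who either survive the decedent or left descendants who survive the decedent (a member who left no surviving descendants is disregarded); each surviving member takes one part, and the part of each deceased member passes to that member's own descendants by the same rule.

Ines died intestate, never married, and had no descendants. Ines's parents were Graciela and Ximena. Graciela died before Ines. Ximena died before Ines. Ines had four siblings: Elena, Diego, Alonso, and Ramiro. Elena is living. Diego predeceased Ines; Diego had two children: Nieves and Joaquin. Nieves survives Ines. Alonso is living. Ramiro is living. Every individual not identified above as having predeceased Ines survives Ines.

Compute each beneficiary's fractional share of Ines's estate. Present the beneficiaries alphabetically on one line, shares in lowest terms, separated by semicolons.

Neither parent survives and there are no descendants, so the estate passes to Ines's siblings and their issue per stirpes.
The estate is divided into 4 equal shares of 1/4 among Elena, Diego, Alonso, Ramiro.
Elena is living and takes 1/4.
Diego predeceased; the 1/4 allotted to Diego's branch passes to Diego's issue by representation.
The 1/4 is divided into 2 equal shares of 1/8 among Nieves, Joaquin.
Nieves is living and takes 1/8.
Joaquin is living and takes 1/8.
Alonso is living and takes 1/4.
Ramiro is living and takes 1/4.

Alonso 1/4; Elena 1/4; Joaquin 1/8; Nieves 1/8; Ramiro 1/4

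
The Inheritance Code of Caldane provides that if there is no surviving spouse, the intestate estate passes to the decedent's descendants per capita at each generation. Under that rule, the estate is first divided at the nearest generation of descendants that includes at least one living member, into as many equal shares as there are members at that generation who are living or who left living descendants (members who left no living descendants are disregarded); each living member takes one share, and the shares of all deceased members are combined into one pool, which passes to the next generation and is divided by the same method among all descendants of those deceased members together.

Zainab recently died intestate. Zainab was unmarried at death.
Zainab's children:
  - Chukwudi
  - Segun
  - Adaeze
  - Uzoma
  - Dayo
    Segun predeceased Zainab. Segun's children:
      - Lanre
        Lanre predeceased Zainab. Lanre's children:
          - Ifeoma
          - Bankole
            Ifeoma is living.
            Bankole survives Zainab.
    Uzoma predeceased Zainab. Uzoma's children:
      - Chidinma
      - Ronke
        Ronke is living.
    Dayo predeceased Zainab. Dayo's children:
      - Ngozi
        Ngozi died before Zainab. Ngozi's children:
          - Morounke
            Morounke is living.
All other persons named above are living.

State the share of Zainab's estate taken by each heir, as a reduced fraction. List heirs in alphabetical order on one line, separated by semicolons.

There is no surviving spouse, so the entire estate passes to Zainab's descendants per capita at each generation.
At generation 1 (Chukwudi, Segun, Adaeze, Uzoma, Dayo) there are 5 shares of (1)/5 = 1/5 each.
Living: Chukwudi and Adaeze — each takes 1/5.
Deceased: Segun, Uzoma, and Dayo. Their combined 3/5 is pooled and carried to generation 2.
At generation 2 (Lanre, Chidinma, Ronke, Ngozi) there are 4 shares of (3/5)/4 = 3/20 each.
Living: Chidinma and Ronke — each takes 3/20.
Deceased: Lanre and Ngozi. Their combined 3/10 is pooled and carried to generation 3.
At generation 3 (Ifeoma, Bankole, Morounke) there are 3 shares of (3/10)/3 = 1/10 each.
Living: Ifeoma, Bankole, and Morounke — each takes 1/10.

Adaeze 1/5; Bankole 1/10; Chidinma 3/20; Chukwudi 1/5; Ifeoma 1/10; Morounke 1/10; Ronke 3/20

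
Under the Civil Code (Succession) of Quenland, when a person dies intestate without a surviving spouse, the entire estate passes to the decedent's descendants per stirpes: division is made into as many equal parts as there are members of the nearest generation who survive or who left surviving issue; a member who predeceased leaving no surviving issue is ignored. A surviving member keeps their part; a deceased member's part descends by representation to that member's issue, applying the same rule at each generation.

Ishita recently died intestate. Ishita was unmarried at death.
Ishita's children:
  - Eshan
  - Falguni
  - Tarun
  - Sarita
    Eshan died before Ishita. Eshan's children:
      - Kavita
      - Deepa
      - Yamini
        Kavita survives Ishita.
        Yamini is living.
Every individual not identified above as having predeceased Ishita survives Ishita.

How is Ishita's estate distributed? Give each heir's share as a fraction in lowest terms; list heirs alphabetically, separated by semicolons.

Deepa 1/12; Falguni 1/4; Kavita 1/12; Sarita 1/4; Tarun 1/4; Yamini 1/12

There is no surviving spouse, so the entire estate passes to Ishita's descendants per stirpes.
The estate is divided into 4 equal shares of 1/4 among Eshan, Falguni, Tarun, Sarita.
Eshan predeceased; the 1/4 allotted to Eshan's branch passes to Eshan's issue by representation.
The 1/4 is divided into 3 equal shares of 1/12 among Kavita, Deepa, Yamini.
Kavita is living and takes 1/12.
Deepa is living and takes 1/12.
Yamini is living and takes 1/12.
Falguni is living and takes 1/4.
Tarun is living and takes 1/4.
Sarita is living and takes 1/4.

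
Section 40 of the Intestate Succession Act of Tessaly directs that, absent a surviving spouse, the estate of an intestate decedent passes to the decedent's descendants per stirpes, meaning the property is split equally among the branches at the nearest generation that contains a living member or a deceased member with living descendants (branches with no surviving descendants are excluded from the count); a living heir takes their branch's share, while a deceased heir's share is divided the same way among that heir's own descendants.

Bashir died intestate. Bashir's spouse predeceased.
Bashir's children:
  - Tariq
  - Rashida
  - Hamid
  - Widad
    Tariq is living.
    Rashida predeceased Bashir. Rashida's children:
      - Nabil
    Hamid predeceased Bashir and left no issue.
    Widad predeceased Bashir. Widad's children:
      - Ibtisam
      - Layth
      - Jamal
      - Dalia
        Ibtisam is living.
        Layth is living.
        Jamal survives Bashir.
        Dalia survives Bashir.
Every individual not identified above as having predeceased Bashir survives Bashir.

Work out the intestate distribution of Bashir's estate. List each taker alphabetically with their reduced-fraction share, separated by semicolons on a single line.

There is no surviving spouse, so the entire estate passes to Bashir's descendants per stirpes.
Hamid left no surviving issue, so that branch lapses and is disregarded.
The estate is divided into 3 equal shares of 1/3 among Tariq, Rashida, Widad.
Tariq is living and takes 1/3.
Rashida predeceased; the 1/3 allotted to Rashida's branch passes to Rashida's issue by representation.
Nabil is the sole taker at this level and receives the full 1/3.
Widad predeceased; the 1/3 allotted to Widad's branch passes to Widad's issue by representation.
The 1/3 is divided into 4 equal shares of 1/12 among Ibtisam, Layth, Jamal, Dalia.
Ibtisam is living and takes 1/12.
Layth is living and takes 1/12.
Jamal is living and takes 1/12.
Dalia is living and takes 1/12.

Dalia 1/12; Ibtisam 1/12; Jamal 1/12; Layth 1/12; Nabil 1/3; Tariq 1/3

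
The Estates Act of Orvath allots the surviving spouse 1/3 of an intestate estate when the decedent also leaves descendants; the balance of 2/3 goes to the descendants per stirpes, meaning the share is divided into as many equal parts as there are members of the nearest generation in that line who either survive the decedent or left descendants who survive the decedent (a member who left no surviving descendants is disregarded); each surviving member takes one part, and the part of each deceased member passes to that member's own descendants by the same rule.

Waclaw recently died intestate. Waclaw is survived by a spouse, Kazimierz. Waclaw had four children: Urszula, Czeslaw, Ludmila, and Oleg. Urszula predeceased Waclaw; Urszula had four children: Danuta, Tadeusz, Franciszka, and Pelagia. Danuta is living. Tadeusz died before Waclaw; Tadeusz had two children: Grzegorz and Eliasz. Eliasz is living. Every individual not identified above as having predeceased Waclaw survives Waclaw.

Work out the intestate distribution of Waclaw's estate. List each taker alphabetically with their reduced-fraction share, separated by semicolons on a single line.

Kazimierz, as surviving spouse, takes 1/3.
The remaining 2/3 passes to Waclaw's descendants per stirpes.
The 2/3 is divided into 4 equal shares of 1/6 among Urszula, Czeslaw, Ludmila, Oleg.
Urszula predeceased; the 1/6 allotted to Urszula's branch passes to Urszula's issue by representation.
The 1/6 is divided into 4 equal shares of 1/24 among Danuta, Tadeusz, Franciszka, Pelagia.
Danuta is living and takes 1/24.
Tadeusz predeceased; the 1/24 allotted to Tadeusz's branch passes to Tadeusz's issue by representation.
The 1/24 is divided into 2 equal shares of 1/48 among Grzegorz, Eliasz.
Grzegorz is living and takes 1/48.
Eliasz is living and takes 1/48.
Franciszka is living and takes 1/24.
Pelagia is living and takes 1/24.
Czeslaw is living and takes 1/6.
Ludmila is living and takes 1/6.
Oleg is living and takes 1/6.

Czeslaw 1/6; Danuta 1/24; Eliasz 1/48; Franciszka 1/24; Grzegorz 1/48; Kazimierz 1/3; Ludmila 1/6; Oleg 1/6; Pelagia 1/24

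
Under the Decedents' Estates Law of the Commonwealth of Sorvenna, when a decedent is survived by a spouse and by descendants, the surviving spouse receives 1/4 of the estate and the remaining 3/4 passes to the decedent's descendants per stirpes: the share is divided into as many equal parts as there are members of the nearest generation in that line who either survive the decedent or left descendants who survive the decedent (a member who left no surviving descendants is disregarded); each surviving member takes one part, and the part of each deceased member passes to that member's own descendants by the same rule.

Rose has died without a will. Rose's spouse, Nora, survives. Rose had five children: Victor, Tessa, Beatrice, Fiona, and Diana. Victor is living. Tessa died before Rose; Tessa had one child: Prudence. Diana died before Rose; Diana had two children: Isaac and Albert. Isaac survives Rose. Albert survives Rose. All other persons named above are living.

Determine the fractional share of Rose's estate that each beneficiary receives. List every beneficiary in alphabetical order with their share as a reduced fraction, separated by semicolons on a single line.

Nora, as surviving spouse, takes 1/4.
The remaining 3/4 passes to Rose's descendants per stirpes.
The 3/4 is divided into 5 equal shares of 3/20 among Victor, Tessa, Beatrice, Fiona, Diana.
Victor is living and takes 3/20.
Tessa predeceased; the 3/20 allotted to Tessa's branch passes to Tessa's issue by representation.
Prudence is the sole taker at this level and receives the full 3/20.
Beatrice is living and takes 3/20.
Fiona is living and takes 3/20.
Diana predeceased; the 3/20 allotted to Diana's branch passes to Diana's issue by representation.
The 3/20 is divided into 2 equal shares of 3/40 among Isaac, Albert.
Isaac is living and takes 3/40.
Albert is living and takes 3/40.

Albert 3/40; Beatrice 3/20; Fiona 3/20; Isaac 3/40; Nora 1/4; Prudence 3/20; Victor 3/20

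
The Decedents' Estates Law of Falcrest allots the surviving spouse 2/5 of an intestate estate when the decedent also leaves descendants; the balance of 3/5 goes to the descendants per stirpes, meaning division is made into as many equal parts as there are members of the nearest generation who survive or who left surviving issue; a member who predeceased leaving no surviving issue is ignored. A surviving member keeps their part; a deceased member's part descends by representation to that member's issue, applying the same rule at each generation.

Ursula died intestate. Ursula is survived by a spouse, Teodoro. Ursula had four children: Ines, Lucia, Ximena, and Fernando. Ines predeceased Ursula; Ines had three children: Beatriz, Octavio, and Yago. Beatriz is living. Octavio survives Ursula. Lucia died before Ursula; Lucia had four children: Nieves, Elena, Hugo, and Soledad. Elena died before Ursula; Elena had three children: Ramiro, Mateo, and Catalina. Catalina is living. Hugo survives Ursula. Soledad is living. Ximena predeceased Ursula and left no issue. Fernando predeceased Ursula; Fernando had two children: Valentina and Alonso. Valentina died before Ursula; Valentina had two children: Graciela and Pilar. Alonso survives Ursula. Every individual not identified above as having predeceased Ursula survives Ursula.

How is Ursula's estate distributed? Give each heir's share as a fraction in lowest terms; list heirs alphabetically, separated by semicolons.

Teodoro, as surviving spouse, takes 2/5.
The remaining 3/5 passes to Ursula's descendants per stirpes.
Ximena left no surviving issue, so that branch lapses and is disregarded.
The 3/5 is divided into 3 equal shares of 1/5 among Ines, Lucia, Fernando.
Ines predeceased; the 1/5 allotted to Ines's branch passes to Ines's issue by representation.
The 1/5 is divided into 3 equal shares of 1/15 among Beatriz, Octavio, Yago.
Beatriz is living and takes 1/15.
Octavio is living and takes 1/15.
Yago is living and takes 1/15.
Lucia predeceased; the 1/5 allotted to Lucia's branch passes to Lucia's issue by representation.
The 1/5 is divided into 4 equal shares of 1/20 among Nieves, Elena, Hugo, Soledad.
Nieves is living and takes 1/20.
Elena predeceased; the 1/20 allotted to Elena's branch passes to Elena's issue by representation.
The 1/20 is divided into 3 equal shares of 1/60 among Ramiro, Mateo, Catalina.
Ramiro is living and takes 1/60.
Mateo is living and takes 1/60.
Catalina is living and takes 1/60.
Hugo is living and takes 1/20.
Soledad is living and takes 1/20.
Fernando predeceased; the 1/5 allotted to Fernando's branch passes to Fernando's issue by representation.
The 1/5 is divided into 2 equal shares of 1/10 among Valentina, Alonso.
Valentina predeceased; the 1/10 allotted to Valentina's branch passes to Valentina's issue by representation.
The 1/10 is divided into 2 equal shares of 1/20 among Graciela, Pilar.
Graciela is living and takes 1/20.
Pilar is living and takes 1/20.
Alonso is living and takes 1/10.

Alonso 1/10; Beatriz 1/15; Catalina 1/60; Graciela 1/20; Hugo 1/20; Mateo 1/60; Nieves 1/20; Octavio 1/15; Pilar 1/20; Ramiro 1/60; Soledad 1/20; Teodoro 2/5; Yago 1/15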